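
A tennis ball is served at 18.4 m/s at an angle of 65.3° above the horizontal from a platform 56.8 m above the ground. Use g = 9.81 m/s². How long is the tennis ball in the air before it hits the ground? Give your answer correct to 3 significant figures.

Vertical component: v_y = 18.4 sin 65.3° = 16.72 m/s.
Taking up as positive with launch at y = 56.8 m, landing at y = 0: 0 = 56.8 + 16.72 t − ½(9.81) t².
Solving 4.905 t² − 16.72 t − 56.8 = 0 gives t = [16.72 + √(16.72² + 4·4.905·56.8)] / 9.810 = 5.51 s.

5.51 s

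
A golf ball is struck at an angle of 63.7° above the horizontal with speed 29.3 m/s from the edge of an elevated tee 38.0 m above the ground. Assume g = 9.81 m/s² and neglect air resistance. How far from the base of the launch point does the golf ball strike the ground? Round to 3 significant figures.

84.9 m

Components: v_x = 29.3 cos 63.7° = 12.98 m/s, v_y = 29.3 sin 63.7° = 26.27 m/s.
Vertical: 0 = 38.0 + 26.27 t − ½(9.81) t² ⇒ 4.905 t² − 26.27 t − 38.0 = 0.
t = [26.27 + √(690.1 + 745.6)] / 9.810 = 6.540 s.
Horizontal: R = v_x · t = 12.98 × 6.540 = 84.9 m.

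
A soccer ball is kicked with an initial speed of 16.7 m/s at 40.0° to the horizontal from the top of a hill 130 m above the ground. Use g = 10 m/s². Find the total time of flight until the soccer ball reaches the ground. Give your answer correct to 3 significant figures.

6.28 s

Vertical component: v_y = 16.7 sin 40.0° = 10.73 m/s.
Taking up as positive with launch at y = 130 m, landing at y = 0: 0 = 130 + 10.73 t − ½(10) t².
Solving 5.000 t² − 10.73 t − 130 = 0 gives t = [10.73 + √(10.73² + 4·5.000·130)] / 10.00 = 6.28 s.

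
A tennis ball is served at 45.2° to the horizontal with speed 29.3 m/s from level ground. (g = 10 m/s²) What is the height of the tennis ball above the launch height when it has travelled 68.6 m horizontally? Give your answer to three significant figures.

13.9 m

v_x = 29.3 cos 45.2° = 20.65 m/s, v_y0 = 29.3 sin 45.2° = 20.79 m/s.
Time to reach x = 68.6 m: t = x / v_x = 68.6 / 20.65 = 3.322 s.
y = v_y0 t − ½ g t² = 20.79×3.322 − 5.000×3.322² = 13.9 m.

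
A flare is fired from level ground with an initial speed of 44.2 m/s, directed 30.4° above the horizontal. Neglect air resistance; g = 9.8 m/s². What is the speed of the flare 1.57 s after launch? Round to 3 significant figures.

38.8 m/s

v_x = 44.2 cos 30.4° = 38.12 m/s (constant).
v_y(t) = 44.2 sin 30.4° − g t = 22.37 − 9.8 × 1.57 = 6.984 m/s.
Speed = √(v_x² + v_y²) = √(1453 + 48.78) = 38.8 m/s.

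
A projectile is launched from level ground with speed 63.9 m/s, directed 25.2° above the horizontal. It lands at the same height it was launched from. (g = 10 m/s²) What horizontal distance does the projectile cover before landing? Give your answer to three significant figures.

For level ground, R = v₀² sin(2θ) / g.
sin(2 × 25.2°) = sin 50.40° = 0.7705.
R = (63.9)² × 0.7705 / 10 = 315 m.

315 m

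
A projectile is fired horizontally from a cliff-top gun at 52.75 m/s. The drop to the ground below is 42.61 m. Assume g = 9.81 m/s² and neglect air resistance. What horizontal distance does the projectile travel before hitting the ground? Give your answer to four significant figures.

155.5 m

Initial vertical velocity is zero, so the fall time comes from h = ½ g t²: t = √(2 × 42.61 / 9.81) = 2.9474 s.
Horizontal motion is uniform at 52.75 m/s, so x = 52.75 × 2.9474 = 155.5 m.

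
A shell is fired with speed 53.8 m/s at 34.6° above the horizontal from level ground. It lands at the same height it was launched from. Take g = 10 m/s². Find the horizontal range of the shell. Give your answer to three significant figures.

For level ground, R = v₀² sin(2θ) / g.
sin(2 × 34.6°) = sin 69.20° = 0.9348.
R = (53.8)² × 0.9348 / 10 = 271 m.

271 m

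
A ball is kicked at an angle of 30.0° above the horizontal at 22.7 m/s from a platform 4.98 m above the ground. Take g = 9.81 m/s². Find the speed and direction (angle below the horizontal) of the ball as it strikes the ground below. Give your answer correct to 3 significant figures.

v_x = 22.7 cos 30.0° = 19.66 m/s (constant).
|v_y| at impact = √((11.35)² + 2×9.81×4.98) = 15.05 m/s.
Speed = √(19.66² + 15.05²) = 24.8 m/s; angle = arctan(15.05/19.66) = 37.4° below horizontal.

24.8 m/s at 37.4° below the horizontal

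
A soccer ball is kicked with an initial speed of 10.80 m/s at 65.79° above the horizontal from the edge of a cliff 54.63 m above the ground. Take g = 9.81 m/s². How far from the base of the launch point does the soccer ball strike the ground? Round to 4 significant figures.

Components: v_x = 10.80 cos 65.79° = 4.4289 m/s, v_y = 10.80 sin 65.79° = 9.8501 m/s.
Vertical: 0 = 54.63 + 9.8501 t − ½(9.81) t² ⇒ 4.905 t² − 9.8501 t − 54.63 = 0.
t = [9.8501 + √(97.024 + 1071.8)] / 9.810 = 4.4891 s.
Horizontal: R = v_x · t = 4.4289 × 4.4891 = 19.88 m.

19.88 m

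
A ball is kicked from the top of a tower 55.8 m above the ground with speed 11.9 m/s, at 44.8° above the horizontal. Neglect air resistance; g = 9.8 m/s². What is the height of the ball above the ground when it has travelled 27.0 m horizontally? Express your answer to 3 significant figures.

v_x = 11.9 cos 44.8° = 8.444 m/s, v_y0 = 11.9 sin 44.8° = 8.385 m/s.
Time to reach x = 27.0 m: t = x / v_x = 27.0 / 8.444 = 3.198 s.
y = 55.8 + v_y0 t − ½ g t² = 55.8 + 8.385×3.198 − 4.900×3.198² = 32.5 m.

32.5 m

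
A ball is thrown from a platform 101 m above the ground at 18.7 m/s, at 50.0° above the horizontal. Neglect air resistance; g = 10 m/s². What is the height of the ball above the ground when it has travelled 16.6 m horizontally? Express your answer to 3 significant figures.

v_x = 18.7 cos 50.0° = 12.02 m/s, v_y0 = 18.7 sin 50.0° = 14.33 m/s.
Time to reach x = 16.6 m: t = x / v_x = 16.6 / 12.02 = 1.381 s.
y = 101 + v_y0 t − ½ g t² = 101 + 14.33×1.381 − 5.000×1.381² = 111 m.

111 m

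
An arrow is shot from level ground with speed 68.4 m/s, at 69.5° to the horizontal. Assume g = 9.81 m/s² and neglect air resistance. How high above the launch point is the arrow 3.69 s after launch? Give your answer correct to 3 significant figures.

170 m

v_y0 = 68.4 sin 69.5° = 64.07 m/s.
y(t) = v_y0 t − ½ g t² = 64.07×3.69 − 4.905×3.69² = 170 m.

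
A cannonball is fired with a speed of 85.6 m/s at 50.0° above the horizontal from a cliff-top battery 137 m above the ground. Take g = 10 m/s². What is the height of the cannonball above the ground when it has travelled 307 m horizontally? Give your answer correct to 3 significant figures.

v_x = 85.6 cos 50.0° = 55.02 m/s, v_y0 = 85.6 sin 50.0° = 65.57 m/s.
Time to reach x = 307 m: t = x / v_x = 307 / 55.02 = 5.580 s.
y = 137 + v_y0 t − ½ g t² = 137 + 65.57×5.580 − 5.000×5.580² = 347 m.

347 m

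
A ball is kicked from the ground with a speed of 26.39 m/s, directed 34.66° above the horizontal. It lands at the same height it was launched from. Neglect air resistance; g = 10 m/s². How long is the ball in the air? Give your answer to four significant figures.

3.002 s

Vertical component: v_y = 26.39 sin 34.66° = 15.008 m/s.
For a projectile landing at launch height, time of flight is t = 2 v_y / g = 2 × 15.008 / 10 = 3.002 s.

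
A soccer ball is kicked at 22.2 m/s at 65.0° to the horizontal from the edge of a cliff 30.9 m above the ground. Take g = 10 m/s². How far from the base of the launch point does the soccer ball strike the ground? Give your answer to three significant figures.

Components: v_x = 22.2 cos 65.0° = 9.382 m/s, v_y = 22.2 sin 65.0° = 20.12 m/s.
Vertical: 0 = 30.9 + 20.12 t − ½(10) t² ⇒ 5.000 t² − 20.12 t − 30.9 = 0.
t = [20.12 + √(404.8 + 618.0)] / 10.00 = 5.210 s.
Horizontal: R = v_x · t = 9.382 × 5.210 = 48.9 m.

48.9 m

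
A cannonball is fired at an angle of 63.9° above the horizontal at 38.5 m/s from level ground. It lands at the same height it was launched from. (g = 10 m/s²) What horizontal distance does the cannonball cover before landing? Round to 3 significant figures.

117 m

For level ground, R = v₀² sin(2θ) / g.
sin(2 × 63.9°) = sin 127.8° = 0.7902.
R = (38.5)² × 0.7902 / 10 = 117 m.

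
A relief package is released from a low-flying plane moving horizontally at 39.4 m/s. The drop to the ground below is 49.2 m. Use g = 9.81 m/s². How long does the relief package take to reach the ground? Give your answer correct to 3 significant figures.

The horizontal speed doesn't affect the fall. With v_y0 = 0, h = ½ g t².
t = √(2 × 49.2 / 9.81) = √10.03 = 3.17 s.

3.17 s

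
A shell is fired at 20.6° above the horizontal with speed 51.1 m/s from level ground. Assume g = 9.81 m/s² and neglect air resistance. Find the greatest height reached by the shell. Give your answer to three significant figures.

16.5 m

Vertical component of launch velocity: v_y = 51.1 sin 20.6° = 17.98 m/s.
At the highest point the vertical velocity is zero, so v_y² = 2 g h_max.
h_max = (17.98)² / (2 × 9.81) = 323.3 / 19.62 = 16.5 m.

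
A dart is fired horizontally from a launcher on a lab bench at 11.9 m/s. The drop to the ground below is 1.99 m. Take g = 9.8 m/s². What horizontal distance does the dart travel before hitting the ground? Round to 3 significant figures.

7.58 m

Initial vertical velocity is zero, so the fall time comes from h = ½ g t²: t = √(2 × 1.99 / 9.8) = 0.6373 s.
Horizontal motion is uniform at 11.9 m/s, so x = 11.9 × 0.6373 = 7.58 m.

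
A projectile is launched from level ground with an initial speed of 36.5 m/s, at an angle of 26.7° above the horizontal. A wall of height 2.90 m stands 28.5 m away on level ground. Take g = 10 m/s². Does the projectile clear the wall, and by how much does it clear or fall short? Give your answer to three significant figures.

Yes — it clears the wall by 7.61 m.

v_x = 36.5 cos 26.7° = 32.61 m/s; v_y0 = 36.5 sin 26.7° = 16.40 m/s.
Time to reach the wall: t = 28.5 / 32.61 = 0.8740 s.
Height at that point: y = 16.40×0.8740 − 5.000×0.8740² = 10.51 m.
That is 10.51 − 2.90 = 7.61 m above the top of the wall, so the projectile clears it.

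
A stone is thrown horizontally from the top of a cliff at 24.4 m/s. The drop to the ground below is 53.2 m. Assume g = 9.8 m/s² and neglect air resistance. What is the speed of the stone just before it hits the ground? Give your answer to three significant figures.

40.5 m/s

Fall time: t = √(2 × 53.2 / 9.8) = 3.295 s.
At impact: v_x = 24.4 m/s (unchanged), v_y = g t = 9.8 × 3.295 = 32.29 m/s.
Speed = √(v_x² + v_y²) = √(595.4 + 1043) = 40.5 m/s.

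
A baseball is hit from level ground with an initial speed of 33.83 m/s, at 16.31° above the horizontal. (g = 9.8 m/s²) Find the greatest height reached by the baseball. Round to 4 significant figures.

Vertical component of launch velocity: v_y = 33.83 sin 16.31° = 9.5006 m/s.
At the highest point the vertical velocity is zero, so v_y² = 2 g h_max.
h_max = (9.5006)² / (2 × 9.8) = 90.261 / 19.60 = 4.605 m.

4.605 m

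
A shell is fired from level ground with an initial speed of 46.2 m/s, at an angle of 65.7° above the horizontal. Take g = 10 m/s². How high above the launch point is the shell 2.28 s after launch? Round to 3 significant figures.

v_y0 = 46.2 sin 65.7° = 42.11 m/s.
y(t) = v_y0 t − ½ g t² = 42.11×2.28 − 5.000×2.28² = 70.0 m.

70.0 m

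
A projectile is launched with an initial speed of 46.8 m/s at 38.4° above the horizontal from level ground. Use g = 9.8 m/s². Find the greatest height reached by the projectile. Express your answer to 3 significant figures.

Vertical component of launch velocity: v_y = 46.8 sin 38.4° = 29.07 m/s.
At the highest point the vertical velocity is zero, so v_y² = 2 g h_max.
h_max = (29.07)² / (2 × 9.8) = 845.1 / 19.60 = 43.1 m.

43.1 m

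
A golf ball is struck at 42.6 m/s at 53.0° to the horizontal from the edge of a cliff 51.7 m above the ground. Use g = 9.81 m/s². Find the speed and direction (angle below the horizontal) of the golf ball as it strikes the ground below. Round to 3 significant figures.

53.2 m/s at 61.2° below the horizontal

v_x = 42.6 cos 53.0° = 25.64 m/s (constant).
|v_y| at impact = √((34.02)² + 2×9.81×51.7) = 46.60 m/s.
Speed = √(25.64² + 46.60²) = 53.2 m/s; angle = arctan(46.60/25.64) = 61.2° below horizontal.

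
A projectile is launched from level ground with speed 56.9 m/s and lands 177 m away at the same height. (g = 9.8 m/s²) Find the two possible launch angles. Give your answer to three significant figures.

16.2° and 73.8°

Level-ground range: R = v₀² sin(2θ)/g ⇒ sin 2θ = R g / v₀² = 177×9.8/56.9² = 0.5358.
2θ = arcsin(0.5358) = 32.40° or 180° − 32.40° = 147.60°.
So θ = 16.2° or θ = 73.8°.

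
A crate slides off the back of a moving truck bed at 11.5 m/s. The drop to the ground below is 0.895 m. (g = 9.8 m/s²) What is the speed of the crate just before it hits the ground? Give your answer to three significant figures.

Fall time: t = √(2 × 0.895 / 9.8) = 0.4274 s.
At impact: v_x = 11.5 m/s (unchanged), v_y = g t = 9.8 × 0.4274 = 4.189 m/s.
Speed = √(v_x² + v_y²) = √(132.2 + 17.55) = 12.2 m/s.

12.2 m/s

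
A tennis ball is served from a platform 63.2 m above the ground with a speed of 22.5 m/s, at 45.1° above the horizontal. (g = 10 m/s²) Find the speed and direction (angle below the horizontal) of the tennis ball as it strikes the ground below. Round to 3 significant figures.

42.1 m/s at 67.8° below the horizontal

v_x = 22.5 cos 45.1° = 15.88 m/s (constant).
|v_y| at impact = √((15.94)² + 2×10×63.2) = 38.96 m/s.
Speed = √(15.88² + 38.96²) = 42.1 m/s; angle = arctan(38.96/15.88) = 67.8° below horizontal.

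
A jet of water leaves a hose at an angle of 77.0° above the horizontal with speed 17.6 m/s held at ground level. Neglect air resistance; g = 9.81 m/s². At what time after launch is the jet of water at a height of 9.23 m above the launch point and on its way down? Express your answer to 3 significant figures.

2.83 s

v_y0 = 17.6 sin 77.0° = 17.15 m/s.
Set y = v_y0 t − ½ g t² = 9.23: 4.905 t² − 17.15 t + 9.23 = 0.
t = [17.15 ± √(294.1 − 181.1)] / 9.81 = (17.15 ± 10.63) / 9.81, giving t = 0.665 s or t = 2.83 s.
On the way down corresponds to the larger root: t = 2.83 s.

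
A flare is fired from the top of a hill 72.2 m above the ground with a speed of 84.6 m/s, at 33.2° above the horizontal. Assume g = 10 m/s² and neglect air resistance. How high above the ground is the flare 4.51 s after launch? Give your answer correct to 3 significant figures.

v_y0 = 84.6 sin 33.2° = 46.32 m/s.
y(t) = 72.2 + v_y0 t − ½ g t² = 72.2 + 46.32×4.51 − ½×10×4.51² = 179 m.

179 m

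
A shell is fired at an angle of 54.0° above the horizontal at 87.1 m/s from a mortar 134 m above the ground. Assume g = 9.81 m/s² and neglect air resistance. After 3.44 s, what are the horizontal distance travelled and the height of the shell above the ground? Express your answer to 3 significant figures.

x = 176 m, y = 318 m

v_x = 87.1 cos 54.0° = 51.20 m/s; v_y0 = 87.1 sin 54.0° = 70.47 m/s.
x = v_x t = 51.20 × 3.44 = 176 m.
y = 134 + v_y0 t − ½ g t² = 318 m.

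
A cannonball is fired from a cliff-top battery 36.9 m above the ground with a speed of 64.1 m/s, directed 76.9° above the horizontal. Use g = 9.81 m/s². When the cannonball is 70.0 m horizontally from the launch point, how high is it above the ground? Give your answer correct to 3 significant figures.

224 m

v_x = 64.1 cos 76.9° = 14.53 m/s, v_y0 = 64.1 sin 76.9° = 62.43 m/s.
Time to reach x = 70.0 m: t = x / v_x = 70.0 / 14.53 = 4.818 s.
y = 36.9 + v_y0 t − ½ g t² = 36.9 + 62.43×4.818 − 4.905×4.818² = 224 m.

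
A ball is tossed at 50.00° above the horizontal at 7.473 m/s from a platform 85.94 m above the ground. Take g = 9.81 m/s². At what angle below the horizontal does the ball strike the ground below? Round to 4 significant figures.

v_x = 7.473 cos 50.00° = 4.8036 m/s.
At impact |v_y| = √(v_y0² + 2 g h) = √(5.7247² + 2×9.81×85.94) = 41.460 m/s.
Angle below horizontal = arctan(|v_y| / v_x) = arctan(41.460 / 4.8036) = 83.39°.

83.39°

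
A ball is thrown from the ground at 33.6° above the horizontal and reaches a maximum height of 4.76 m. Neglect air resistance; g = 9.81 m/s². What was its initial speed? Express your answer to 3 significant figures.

At maximum height v_y = 0, so (v₀ sin θ)² = 2 g H.
v₀ sin 33.6° = √(2 × 9.81 × 4.76) = 9.664 m/s.
v₀ = 9.664 / sin 33.6° = 9.664 / 0.5534 = 17.5 m/s.

17.5 m/s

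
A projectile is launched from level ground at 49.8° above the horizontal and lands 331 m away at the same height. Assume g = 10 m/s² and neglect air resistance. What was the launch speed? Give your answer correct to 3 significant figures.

57.9 m/s

On level ground, R = v₀² sin(2θ) / g, so v₀ = √(R g / sin 2θ).
sin(2 × 49.8°) = 0.9860.
v₀ = √(331 × 10 / 0.9860) = √3357 = 57.9 m/s.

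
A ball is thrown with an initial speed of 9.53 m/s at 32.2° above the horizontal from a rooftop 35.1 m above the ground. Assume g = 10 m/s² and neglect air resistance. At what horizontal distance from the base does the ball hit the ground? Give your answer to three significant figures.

25.9 m

Components: v_x = 9.53 cos 32.2° = 8.064 m/s, v_y = 9.53 sin 32.2° = 5.078 m/s.
Vertical: 0 = 35.1 + 5.078 t − ½(10) t² ⇒ 5.000 t² − 5.078 t − 35.1 = 0.
t = [5.078 + √(25.79 + 702.0)] / 10.00 = 3.206 s.
Horizontal: R = v_x · t = 8.064 × 3.206 = 25.9 m.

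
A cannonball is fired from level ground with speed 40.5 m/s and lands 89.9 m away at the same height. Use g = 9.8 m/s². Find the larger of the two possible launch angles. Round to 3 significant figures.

Level-ground range: R = v₀² sin(2θ)/g ⇒ sin 2θ = R g / v₀² = 89.9×9.8/40.5² = 0.5371.
2θ = arcsin(0.5371) = 32.49° or 180° − 32.49° = 147.51°.
So θ = 16.2° or θ = 73.8°.

73.8°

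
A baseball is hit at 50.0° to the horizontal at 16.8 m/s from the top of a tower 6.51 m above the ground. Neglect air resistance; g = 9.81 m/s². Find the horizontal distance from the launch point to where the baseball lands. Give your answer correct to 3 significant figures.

33.0 m

Components: v_x = 16.8 cos 50.0° = 10.80 m/s, v_y = 16.8 sin 50.0° = 12.87 m/s.
Vertical: 0 = 6.51 + 12.87 t − ½(9.81) t² ⇒ 4.905 t² − 12.87 t − 6.51 = 0.
t = [12.87 + √(165.6 + 127.7)] / 9.810 = 3.058 s.
Horizontal: R = v_x · t = 10.80 × 3.058 = 33.0 m.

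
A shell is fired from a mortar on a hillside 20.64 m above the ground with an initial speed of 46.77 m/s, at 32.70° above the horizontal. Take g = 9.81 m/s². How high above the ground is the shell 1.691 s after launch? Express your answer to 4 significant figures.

49.34 m

v_y0 = 46.77 sin 32.70° = 25.267 m/s.
y(t) = 20.64 + v_y0 t − ½ g t² = 20.64 + 25.267×1.691 − ½×9.81×1.691² = 49.34 m.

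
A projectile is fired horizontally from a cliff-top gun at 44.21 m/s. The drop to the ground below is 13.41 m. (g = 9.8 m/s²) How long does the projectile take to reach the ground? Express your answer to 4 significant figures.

1.654 s

The horizontal speed doesn't affect the fall. With v_y0 = 0, h = ½ g t².
t = √(2 × 13.41 / 9.8) = √2.7367 = 1.654 s.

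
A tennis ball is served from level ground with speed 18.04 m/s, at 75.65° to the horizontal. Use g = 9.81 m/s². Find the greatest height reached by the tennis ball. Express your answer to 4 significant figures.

Vertical component of launch velocity: v_y = 18.04 sin 75.65° = 17.477 m/s.
At the highest point the vertical velocity is zero, so v_y² = 2 g h_max.
h_max = (17.477)² / (2 × 9.81) = 305.45 / 19.62 = 15.57 m.

15.57 m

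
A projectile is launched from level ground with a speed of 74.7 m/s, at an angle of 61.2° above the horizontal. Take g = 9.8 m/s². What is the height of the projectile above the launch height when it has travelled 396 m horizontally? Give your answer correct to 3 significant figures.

v_x = 74.7 cos 61.2° = 35.99 m/s, v_y0 = 74.7 sin 61.2° = 65.46 m/s.
Time to reach x = 396 m: t = x / v_x = 396 / 35.99 = 11.00 s.
y = v_y0 t − ½ g t² = 65.46×11.00 − 4.900×11.00² = 127 m.

127 m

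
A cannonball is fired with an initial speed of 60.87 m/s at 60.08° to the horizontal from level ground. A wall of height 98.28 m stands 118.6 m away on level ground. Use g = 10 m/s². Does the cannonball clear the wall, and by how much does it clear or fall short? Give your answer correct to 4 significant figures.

v_x = 60.87 cos 60.08° = 30.361 m/s; v_y0 = 60.87 sin 60.08° = 52.757 m/s.
Time to reach the wall: t = 118.6 / 30.361 = 3.9063 s.
Height at that point: y = 52.757×3.9063 − 5.000×3.9063² = 129.79 m.
That is 129.79 − 98.28 = 31.51 m above the top of the wall, so the cannonball clears it.

Yes — it clears the wall by 31.51 m.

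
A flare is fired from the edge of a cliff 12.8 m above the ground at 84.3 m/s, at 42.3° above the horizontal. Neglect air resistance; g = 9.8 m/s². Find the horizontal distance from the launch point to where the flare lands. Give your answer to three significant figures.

Components: v_x = 84.3 cos 42.3° = 62.35 m/s, v_y = 84.3 sin 42.3° = 56.73 m/s.
Vertical: 0 = 12.8 + 56.73 t − ½(9.8) t² ⇒ 4.900 t² − 56.73 t − 12.8 = 0.
t = [56.73 + √(3218 + 250.9)] / 9.800 = 11.80 s.
Horizontal: R = v_x · t = 62.35 × 11.80 = 736 m.

736 m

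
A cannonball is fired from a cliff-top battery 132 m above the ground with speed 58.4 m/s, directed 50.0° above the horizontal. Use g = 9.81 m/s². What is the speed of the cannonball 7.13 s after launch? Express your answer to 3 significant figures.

v_x = 58.4 cos 50.0° = 37.54 m/s (constant).
v_y(t) = 58.4 sin 50.0° − g t = 44.74 − 9.81 × 7.13 = -25.21 m/s.
Speed = √(v_x² + v_y²) = √(1409 + 635.5) = 45.2 m/s.

45.2 m/s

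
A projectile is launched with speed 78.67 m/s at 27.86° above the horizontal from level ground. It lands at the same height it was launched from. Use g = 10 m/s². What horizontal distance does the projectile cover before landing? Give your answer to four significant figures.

511.4 m

For level ground, R = v₀² sin(2θ) / g.
sin(2 × 27.86°) = sin 55.720° = 0.8263.
R = (78.67)² × 0.8263 / 10 = 511.4 m.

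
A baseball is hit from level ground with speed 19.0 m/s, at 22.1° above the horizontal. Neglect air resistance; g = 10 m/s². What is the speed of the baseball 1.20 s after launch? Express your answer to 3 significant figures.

v_x = 19.0 cos 22.1° = 17.60 m/s (constant).
v_y(t) = 19.0 sin 22.1° − g t = 7.148 − 10 × 1.20 = -4.852 m/s.
Speed = √(v_x² + v_y²) = √(309.8 + 23.54) = 18.3 m/s.

18.3 m/s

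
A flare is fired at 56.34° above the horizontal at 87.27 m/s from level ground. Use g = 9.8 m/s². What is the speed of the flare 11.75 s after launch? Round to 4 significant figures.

64.40 m/s

v_x = 87.27 cos 56.34° = 48.371 m/s (constant).
v_y(t) = 87.27 sin 56.34° − g t = 72.638 − 9.8 × 11.75 = -42.512 m/s.
Speed = √(v_x² + v_y²) = √(2339.8 + 1807.3) = 64.40 m/s.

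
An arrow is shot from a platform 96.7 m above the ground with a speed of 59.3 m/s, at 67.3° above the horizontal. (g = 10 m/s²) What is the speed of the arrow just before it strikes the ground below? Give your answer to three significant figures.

73.8 m/s

v_x = 59.3 cos 67.3° = 22.88 m/s is unchanged throughout.
For the vertical component, v_y² = v_y0² + 2 g h = (54.71)² + 2×10×96.7 = 4927, so |v_y| = 70.19 m/s.
Impact speed = √(v_x² + v_y²) = √(523.5 + 4927) = 73.8 m/s.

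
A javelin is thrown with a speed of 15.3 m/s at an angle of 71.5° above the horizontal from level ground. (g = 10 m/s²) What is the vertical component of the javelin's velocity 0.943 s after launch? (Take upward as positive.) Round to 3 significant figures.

Initial vertical component: v_y0 = 15.3 sin 71.5° = 14.51 m/s.
v_y(t) = v_y0 − g t = 14.51 − 10 × 0.943 = 5.08 m/s.

5.08 m/s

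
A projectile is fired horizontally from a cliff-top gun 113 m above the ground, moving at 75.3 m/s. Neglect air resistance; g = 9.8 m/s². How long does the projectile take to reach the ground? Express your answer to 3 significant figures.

The horizontal speed doesn't affect the fall. With v_y0 = 0, h = ½ g t².
t = √(2 × 113 / 9.8) = √23.06 = 4.80 s.

4.80 s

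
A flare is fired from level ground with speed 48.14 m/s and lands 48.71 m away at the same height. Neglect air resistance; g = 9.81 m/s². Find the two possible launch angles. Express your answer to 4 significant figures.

5.950° and 84.05°

Level-ground range: R = v₀² sin(2θ)/g ⇒ sin 2θ = R g / v₀² = 48.71×9.81/48.14² = 0.2062.
2θ = arcsin(0.2062) = 11.900° or 180° − 11.900° = 168.100°.
So θ = 5.950° or θ = 84.05°.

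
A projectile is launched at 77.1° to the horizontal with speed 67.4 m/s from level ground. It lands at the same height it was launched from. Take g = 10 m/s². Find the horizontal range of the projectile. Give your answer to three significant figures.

For level ground, R = v₀² sin(2θ) / g.
sin(2 × 77.1°) = sin 154.2° = 0.4352.
R = (67.4)² × 0.4352 / 10 = 198 m.

198 m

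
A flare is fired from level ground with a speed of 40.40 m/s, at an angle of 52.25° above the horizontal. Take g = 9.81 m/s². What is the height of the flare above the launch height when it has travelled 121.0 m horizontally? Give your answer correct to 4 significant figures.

v_x = 40.40 cos 52.25° = 24.734 m/s, v_y0 = 40.40 sin 52.25° = 31.944 m/s.
Time to reach x = 121.0 m: t = x / v_x = 121.0 / 24.734 = 4.8921 s.
y = v_y0 t − ½ g t² = 31.944×4.8921 − 4.905×4.8921² = 38.88 m.

38.88 m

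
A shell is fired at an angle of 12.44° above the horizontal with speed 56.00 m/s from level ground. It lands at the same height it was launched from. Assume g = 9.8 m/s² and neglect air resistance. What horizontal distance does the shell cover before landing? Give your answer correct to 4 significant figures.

134.6 m

Components: v_x = 56.00 cos 12.44° = 54.685 m/s, v_y = 56.00 sin 12.44° = 12.063 m/s.
Time of flight (same landing height): t = 2 v_y / g = 2 × 12.063 / 9.8 = 2.4618 s.
Range: R = v_x · t = 54.685 × 2.4618 = 134.6 m.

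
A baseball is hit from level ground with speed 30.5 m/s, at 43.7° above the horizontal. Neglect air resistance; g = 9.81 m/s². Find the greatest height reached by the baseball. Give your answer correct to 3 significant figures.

Vertical component of launch velocity: v_y = 30.5 sin 43.7° = 21.07 m/s.
At the highest point the vertical velocity is zero, so v_y² = 2 g h_max.
h_max = (21.07)² / (2 × 9.81) = 443.9 / 19.62 = 22.6 m.

22.6 m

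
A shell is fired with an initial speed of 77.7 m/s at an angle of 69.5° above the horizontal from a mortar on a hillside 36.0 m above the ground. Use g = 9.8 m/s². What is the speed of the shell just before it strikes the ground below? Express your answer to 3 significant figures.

v_x = 77.7 cos 69.5° = 27.21 m/s is unchanged throughout.
For the vertical component, v_y² = v_y0² + 2 g h = (72.78)² + 2×9.8×36.0 = 6003, so |v_y| = 77.48 m/s.
Impact speed = √(v_x² + v_y²) = √(740.4 + 6003) = 82.1 m/s.

82.1 m/s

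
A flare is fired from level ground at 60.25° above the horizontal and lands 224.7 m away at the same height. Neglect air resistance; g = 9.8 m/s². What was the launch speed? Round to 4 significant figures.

50.55 m/s

On level ground, R = v₀² sin(2θ) / g, so v₀ = √(R g / sin 2θ).
sin(2 × 60.25°) = 0.8616.
v₀ = √(224.7 × 9.8 / 0.8616) = √2555.8 = 50.55 m/s.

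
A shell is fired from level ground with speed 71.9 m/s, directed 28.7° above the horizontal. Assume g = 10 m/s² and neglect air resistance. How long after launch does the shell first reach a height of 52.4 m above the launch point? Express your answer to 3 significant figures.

2.25 s

v_y0 = 71.9 sin 28.7° = 34.53 m/s.
Set y = v_y0 t − ½ g t² = 52.4: 5.000 t² − 34.53 t + 52.4 = 0.
t = [34.53 ± √(1192 − 1048)] / 10 = (34.53 ± 12.00) / 10, giving t = 2.25 s or t = 4.65 s.
The shell is on the way up at the first time, so t = 2.25 s.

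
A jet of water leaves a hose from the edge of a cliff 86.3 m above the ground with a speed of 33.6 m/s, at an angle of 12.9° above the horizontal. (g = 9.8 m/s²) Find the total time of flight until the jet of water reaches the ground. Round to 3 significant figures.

5.03 s

Vertical component: v_y = 33.6 sin 12.9° = 7.501 m/s.
Taking up as positive with launch at y = 86.3 m, landing at y = 0: 0 = 86.3 + 7.501 t − ½(9.8) t².
Solving 4.900 t² − 7.501 t − 86.3 = 0 gives t = [7.501 + √(7.501² + 4·4.900·86.3)] / 9.800 = 5.03 s.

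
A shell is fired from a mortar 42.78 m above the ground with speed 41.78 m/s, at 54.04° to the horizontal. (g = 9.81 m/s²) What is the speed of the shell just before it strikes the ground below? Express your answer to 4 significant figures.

v_x = 41.78 cos 54.04° = 24.534 m/s is unchanged throughout.
For the vertical component, v_y² = v_y0² + 2 g h = (33.818)² + 2×9.81×42.78 = 1983.0, so |v_y| = 44.531 m/s.
Impact speed = √(v_x² + v_y²) = √(601.92 + 1983.0) = 50.84 m/s.

50.84 m/s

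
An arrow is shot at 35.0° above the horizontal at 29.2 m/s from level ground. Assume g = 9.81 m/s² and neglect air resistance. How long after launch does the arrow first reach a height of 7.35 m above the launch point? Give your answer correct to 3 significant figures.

v_y0 = 29.2 sin 35.0° = 16.75 m/s.
Set y = v_y0 t − ½ g t² = 7.35: 4.905 t² − 16.75 t + 7.35 = 0.
t = [16.75 ± √(280.6 − 144.2)] / 9.81 = (16.75 ± 11.68) / 9.81, giving t = 0.517 s or t = 2.90 s.
The arrow is on the way up at the first time, so t = 0.517 s.

0.517 s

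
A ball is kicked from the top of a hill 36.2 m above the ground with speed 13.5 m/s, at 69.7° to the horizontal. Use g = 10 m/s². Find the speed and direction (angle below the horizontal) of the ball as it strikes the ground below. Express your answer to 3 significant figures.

30.1 m/s at 81.0° below the horizontal

v_x = 13.5 cos 69.7° = 4.684 m/s (constant).
|v_y| at impact = √((12.66)² + 2×10×36.2) = 29.74 m/s.
Speed = √(4.684² + 29.74²) = 30.1 m/s; angle = arctan(29.74/4.684) = 81.0° below horizontal.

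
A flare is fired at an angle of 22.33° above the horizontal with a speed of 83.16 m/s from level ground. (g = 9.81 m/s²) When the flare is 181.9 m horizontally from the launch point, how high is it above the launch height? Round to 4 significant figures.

47.29 m

v_x = 83.16 cos 22.33° = 76.924 m/s, v_y0 = 83.16 sin 22.33° = 31.596 m/s.
Time to reach x = 181.9 m: t = x / v_x = 181.9 / 76.924 = 2.3647 s.
y = v_y0 t − ½ g t² = 31.596×2.3647 − 4.905×2.3647² = 47.29 m.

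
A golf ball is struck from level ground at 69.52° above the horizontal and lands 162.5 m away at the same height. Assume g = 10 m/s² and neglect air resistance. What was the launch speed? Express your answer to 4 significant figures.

49.79 m/s

On level ground, R = v₀² sin(2θ) / g, so v₀ = √(R g / sin 2θ).
sin(2 × 69.52°) = 0.6555.
v₀ = √(162.5 × 10 / 0.6555) = √2479.0 = 49.79 m/s.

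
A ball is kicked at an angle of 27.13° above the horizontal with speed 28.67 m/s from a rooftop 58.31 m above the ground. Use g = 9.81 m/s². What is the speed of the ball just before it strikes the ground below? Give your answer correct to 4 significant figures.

v_x = 28.67 cos 27.13° = 25.516 m/s is unchanged throughout.
For the vertical component, v_y² = v_y0² + 2 g h = (13.074)² + 2×9.81×58.31 = 1315.0, so |v_y| = 36.263 m/s.
Impact speed = √(v_x² + v_y²) = √(651.07 + 1315.0) = 44.34 m/s.

44.34 m/s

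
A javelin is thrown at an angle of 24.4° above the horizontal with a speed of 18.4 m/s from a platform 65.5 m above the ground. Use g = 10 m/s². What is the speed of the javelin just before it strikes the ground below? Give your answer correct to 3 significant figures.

v_x = 18.4 cos 24.4° = 16.76 m/s is unchanged throughout.
For the vertical component, v_y² = v_y0² + 2 g h = (7.601)² + 2×10×65.5 = 1368, so |v_y| = 36.99 m/s.
Impact speed = √(v_x² + v_y²) = √(280.9 + 1368) = 40.6 m/s.

40.6 m/s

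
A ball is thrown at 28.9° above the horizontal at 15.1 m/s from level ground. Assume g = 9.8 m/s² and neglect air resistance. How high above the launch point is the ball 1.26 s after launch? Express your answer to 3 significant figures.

1.42 m

v_y0 = 15.1 sin 28.9° = 7.298 m/s.
y(t) = v_y0 t − ½ g t² = 7.298×1.26 − 4.900×1.26² = 1.42 m.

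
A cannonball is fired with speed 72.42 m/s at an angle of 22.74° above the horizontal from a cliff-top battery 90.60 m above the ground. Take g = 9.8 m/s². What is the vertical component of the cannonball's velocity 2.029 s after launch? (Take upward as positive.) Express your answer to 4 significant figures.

8.110 m/s

Initial vertical component: v_y0 = 72.42 sin 22.74° = 27.994 m/s.
v_y(t) = v_y0 − g t = 27.994 − 9.8 × 2.029 = 8.110 m/s.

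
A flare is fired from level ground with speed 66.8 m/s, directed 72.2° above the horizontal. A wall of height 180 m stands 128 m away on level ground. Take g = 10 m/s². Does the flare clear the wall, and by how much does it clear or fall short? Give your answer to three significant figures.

v_x = 66.8 cos 72.2° = 20.42 m/s; v_y0 = 66.8 sin 72.2° = 63.60 m/s.
Time to reach the wall: t = 128 / 20.42 = 6.268 s.
Height at that point: y = 63.60×6.268 − 5.000×6.268² = 202.2 m.
That is 202.2 − 180 = 22.2 m above the top of the wall, so the flare clears it.

Yes — it clears the wall by 22.2 m.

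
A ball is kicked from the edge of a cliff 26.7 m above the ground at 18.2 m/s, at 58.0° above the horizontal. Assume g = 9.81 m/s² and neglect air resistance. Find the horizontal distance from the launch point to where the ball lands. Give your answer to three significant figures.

42.3 m

Components: v_x = 18.2 cos 58.0° = 9.645 m/s, v_y = 18.2 sin 58.0° = 15.43 m/s.
Vertical: 0 = 26.7 + 15.43 t − ½(9.81) t² ⇒ 4.905 t² − 15.43 t − 26.7 = 0.
t = [15.43 + √(238.1 + 523.9)] / 9.810 = 4.387 s.
Horizontal: R = v_x · t = 9.645 × 4.387 = 42.3 m.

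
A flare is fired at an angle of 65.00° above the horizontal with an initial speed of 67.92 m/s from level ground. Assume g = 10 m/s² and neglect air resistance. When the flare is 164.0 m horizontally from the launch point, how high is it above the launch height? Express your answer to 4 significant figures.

v_x = 67.92 cos 65.00° = 28.704 m/s, v_y0 = 67.92 sin 65.00° = 61.556 m/s.
Time to reach x = 164.0 m: t = x / v_x = 164.0 / 28.704 = 5.7135 s.
y = v_y0 t − ½ g t² = 61.556×5.7135 − 5.000×5.7135² = 188.5 m.

188.5 m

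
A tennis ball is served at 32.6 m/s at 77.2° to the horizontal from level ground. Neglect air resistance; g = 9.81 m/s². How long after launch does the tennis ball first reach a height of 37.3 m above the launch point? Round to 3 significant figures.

v_y0 = 32.6 sin 77.2° = 31.79 m/s.
Set y = v_y0 t − ½ g t² = 37.3: 4.905 t² − 31.79 t + 37.3 = 0.
t = [31.79 ± √(1011 − 731.8)] / 9.81 = (31.79 ± 16.71) / 9.81, giving t = 1.54 s or t = 4.94 s.
The tennis ball is on the way up at the first time, so t = 1.54 s.

1.54 s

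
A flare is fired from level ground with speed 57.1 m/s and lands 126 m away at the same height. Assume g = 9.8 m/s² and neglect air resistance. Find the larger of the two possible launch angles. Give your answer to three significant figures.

78.9°

Level-ground range: R = v₀² sin(2θ)/g ⇒ sin 2θ = R g / v₀² = 126×9.8/57.1² = 0.3787.
2θ = arcsin(0.3787) = 22.25° or 180° − 22.25° = 157.75°.
So θ = 11.1° or θ = 78.9°.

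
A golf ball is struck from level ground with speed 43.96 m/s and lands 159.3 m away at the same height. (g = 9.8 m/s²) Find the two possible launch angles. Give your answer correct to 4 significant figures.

26.94° and 63.06°

Level-ground range: R = v₀² sin(2θ)/g ⇒ sin 2θ = R g / v₀² = 159.3×9.8/43.96² = 0.8078.
2θ = arcsin(0.8078) = 53.882° or 180° − 53.882° = 126.118°.
So θ = 26.94° or θ = 63.06°.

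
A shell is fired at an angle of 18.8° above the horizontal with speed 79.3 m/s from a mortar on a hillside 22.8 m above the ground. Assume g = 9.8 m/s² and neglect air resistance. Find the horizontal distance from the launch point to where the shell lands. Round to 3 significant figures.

Components: v_x = 79.3 cos 18.8° = 75.07 m/s, v_y = 79.3 sin 18.8° = 25.56 m/s.
Vertical: 0 = 22.8 + 25.56 t − ½(9.8) t² ⇒ 4.900 t² − 25.56 t − 22.8 = 0.
t = [25.56 + √(653.3 + 446.9)] / 9.800 = 5.993 s.
Horizontal: R = v_x · t = 75.07 × 5.993 = 450 m.

450 m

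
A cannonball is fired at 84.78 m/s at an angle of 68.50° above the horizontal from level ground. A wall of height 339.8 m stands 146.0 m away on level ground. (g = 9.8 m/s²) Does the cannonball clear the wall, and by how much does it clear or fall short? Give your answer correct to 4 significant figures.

v_x = 84.78 cos 68.50° = 31.072 m/s; v_y0 = 84.78 sin 68.50° = 78.881 m/s.
Time to reach the wall: t = 146.0 / 31.072 = 4.6988 s.
Height at that point: y = 78.881×4.6988 − 4.900×4.6988² = 262.46 m.
That is 339.8 − 262.46 = 77.34 m below the top of the wall, so the cannonball does not clear it.

No — it falls 77.34 m short of clearing the wall.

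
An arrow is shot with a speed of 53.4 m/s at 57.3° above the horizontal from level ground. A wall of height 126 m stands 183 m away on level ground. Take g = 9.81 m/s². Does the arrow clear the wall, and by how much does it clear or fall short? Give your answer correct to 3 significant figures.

No — it falls 38.3 m short of clearing the wall.

v_x = 53.4 cos 57.3° = 28.85 m/s; v_y0 = 53.4 sin 57.3° = 44.94 m/s.
Time to reach the wall: t = 183 / 28.85 = 6.343 s.
Height at that point: y = 44.94×6.343 − 4.905×6.343² = 87.71 m.
That is 126 − 87.71 = 38.3 m below the top of the wall, so the arrow does not clear it.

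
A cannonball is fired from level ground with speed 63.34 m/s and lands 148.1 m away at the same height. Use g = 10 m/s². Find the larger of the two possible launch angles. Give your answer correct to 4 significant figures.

79.17°

Level-ground range: R = v₀² sin(2θ)/g ⇒ sin 2θ = R g / v₀² = 148.1×10/63.34² = 0.3691.
2θ = arcsin(0.3691) = 21.660° or 180° − 21.660° = 158.340°.
So θ = 10.83° or θ = 79.17°.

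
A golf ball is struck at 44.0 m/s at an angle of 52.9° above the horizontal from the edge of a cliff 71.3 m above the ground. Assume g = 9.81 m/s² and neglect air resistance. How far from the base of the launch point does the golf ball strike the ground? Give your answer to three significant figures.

Components: v_x = 44.0 cos 52.9° = 26.54 m/s, v_y = 44.0 sin 52.9° = 35.09 m/s.
Vertical: 0 = 71.3 + 35.09 t − ½(9.81) t² ⇒ 4.905 t² − 35.09 t − 71.3 = 0.
t = [35.09 + √(1231 + 1399)] / 9.810 = 8.805 s.
Horizontal: R = v_x · t = 26.54 × 8.805 = 234 m.

234 m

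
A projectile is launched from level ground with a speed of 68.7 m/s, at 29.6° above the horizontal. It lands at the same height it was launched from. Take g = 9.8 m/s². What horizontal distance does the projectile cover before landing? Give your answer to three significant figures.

For level ground, R = v₀² sin(2θ) / g.
sin(2 × 29.6°) = sin 59.20° = 0.8590.
R = (68.7)² × 0.8590 / 9.8 = 414 m.

414 m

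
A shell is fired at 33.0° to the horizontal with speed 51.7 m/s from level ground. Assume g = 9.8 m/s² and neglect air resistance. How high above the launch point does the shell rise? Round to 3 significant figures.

Vertical component of launch velocity: v_y = 51.7 sin 33.0° = 28.16 m/s.
At the highest point the vertical velocity is zero, so v_y² = 2 g h_max.
h_max = (28.16)² / (2 × 9.8) = 793.0 / 19.60 = 40.5 m.

40.5 m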